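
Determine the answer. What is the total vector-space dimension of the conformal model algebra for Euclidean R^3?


The conformal model of R^3 uses Cl(4,1): the 3 Euclidean generators plus two extra orthogonal generators e+ (e+^2 = +1) and e- (e-^2 = -1), from which the null vectors e0, einf are built.
Number of generators m = 3 + 2 = 5.
dim Cl(p,q) = 2^m = 2^5 = 32


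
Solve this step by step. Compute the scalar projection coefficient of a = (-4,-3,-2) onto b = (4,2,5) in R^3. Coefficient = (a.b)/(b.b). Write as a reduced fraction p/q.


Projection coefficient = (a . b) / (b . b)
a . b = (-4)*4 + (-3)*2 + (-2)*5
= -16 + (-6) + (-10) = -32
b . b = 4^2 + 2^2 + 5^2
= 16 + 4 + 25 = 45
Coefficient = -32/45
In lowest terms: -32/45


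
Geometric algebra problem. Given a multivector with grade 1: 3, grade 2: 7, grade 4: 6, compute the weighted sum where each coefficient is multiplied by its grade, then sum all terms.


Grade-weighted sum = sum of grade_k * coefficient_k
1*3 = 3
2*7 = 14
4*6 = 24
Total = 3 + 14 + 24 = 41


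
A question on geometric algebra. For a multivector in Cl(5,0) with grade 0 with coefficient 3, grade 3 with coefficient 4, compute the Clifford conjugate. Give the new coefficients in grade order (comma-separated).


Clifford conjugate sign for grade k: (-1)^(k(k+1)/2)
Grade 0: (-1)^(0*1/2) = (-1)^0 = 1, coeff 3 -> 3
Grade 3: (-1)^(3*4/2) = (-1)^6 = 1, coeff 4 -> 4
Conjugated coefficients: 3, 4


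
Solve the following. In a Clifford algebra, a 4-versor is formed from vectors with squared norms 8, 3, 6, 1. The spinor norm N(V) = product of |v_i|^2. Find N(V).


Spinor norm N(V) = |v1|^2 * |v2|^2 * ... * |v4|^2
= 8 * 3 * 6 * 1
Running product: 8, 24, 144, 144
N(V) = 144


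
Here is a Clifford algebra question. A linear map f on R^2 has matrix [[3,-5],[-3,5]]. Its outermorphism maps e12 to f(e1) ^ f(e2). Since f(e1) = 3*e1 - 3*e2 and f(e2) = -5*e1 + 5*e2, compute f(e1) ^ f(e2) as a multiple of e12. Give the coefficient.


The outermorphism of a linear map f sends e1^e2 to f(e1)^f(e2).
f(e1) = 3*e1 - 3*e2
f(e2) = -5*e1 + 5*e2
f(e1) ^ f(e2) = (3*e1 - 3*e2) ^ (-5*e1 + 5*e2)
= 3*5*e12 + (-3)*(-5)*e21
= (15 - 15)*e12
= 0*e12
Coefficient = 0


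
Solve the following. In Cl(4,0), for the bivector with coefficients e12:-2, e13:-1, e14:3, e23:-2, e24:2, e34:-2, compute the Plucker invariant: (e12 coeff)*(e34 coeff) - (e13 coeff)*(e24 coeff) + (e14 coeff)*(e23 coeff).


Plucker relation: af - be + cd
a*f = (-2)*(-2) = 4
b*e = (-1)*2 = -2
c*d = 3*(-2) = -6
af - be + cd = 4 - (-2) + (-6)
= 0


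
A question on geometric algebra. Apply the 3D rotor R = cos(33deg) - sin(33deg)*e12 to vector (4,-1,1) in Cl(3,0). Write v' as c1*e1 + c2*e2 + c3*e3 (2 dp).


Rotor R = cos(33deg) - sin(33deg)*e12
Rotation angle theta = 2 * 33 = 66 degrees in the e12 plane (e1 -> e2).
The component perpendicular to the plane (e3) is invariant: v'_3 = v3 = 1.00
cos(66deg) = 0.4067, sin(66deg) = 0.9135
v'_1 = v1*cos(theta) - v2*sin(theta) = 4*0.4067 - (-1)*0.9135 = 2.54
v'_2 = v1*sin(theta) + v2*cos(theta) = 4*0.9135 + (-1)*0.4067 = 3.25
v' = 2.54*e1 + 3.25*e2 + 1.00*e3


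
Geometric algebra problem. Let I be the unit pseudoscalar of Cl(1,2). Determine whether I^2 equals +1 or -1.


The pseudoscalar I = e1...e_n (product of all n generators) of Cl(p,q) satisfies I^2 = (-1)^(q + n(n-1)/2).
p = 1, q = 2, n = p + q = 3
n(n-1)/2 = 3 * 2 / 2 = 3
Exponent = q + n(n-1)/2 = 2 + 3 = 5
I^2 = (-1)^5 = -1


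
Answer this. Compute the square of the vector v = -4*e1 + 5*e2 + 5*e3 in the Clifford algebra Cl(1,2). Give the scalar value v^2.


v^2 = sum of c_i^2 * e_i^2
Positive signature terms (e_i^2 = +1): (-4)^2 = 16
Negative signature terms (e_j^2 = -1): 5^2 + 5^2 = 50
v^2 = 16 - 50 = -34


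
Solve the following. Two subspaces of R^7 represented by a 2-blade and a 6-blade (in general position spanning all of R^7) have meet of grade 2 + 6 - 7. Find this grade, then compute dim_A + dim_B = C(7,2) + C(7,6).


Meet grade = grade(A) + grade(B) - n
= 2 + 6 - 7 = 1
C(7,2) = 21
C(7,6) = 7
dim_A + dim_B = 21 + 7 = 28


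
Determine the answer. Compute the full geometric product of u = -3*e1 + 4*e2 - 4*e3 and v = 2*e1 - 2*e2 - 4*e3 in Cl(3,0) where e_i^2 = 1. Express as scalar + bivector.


In Cl(3,0): e_i^2 = 1, e_ie_j = -e_je_i for i != j.
Scalar part = u . v = (-3)*2 + 4*(-2) + (-4)*(-4)
= -6 + (-8) + 16 = 2
e12 coeff = (-3)*(-2) - 4*2 = 6 - 8 = -2
e13 coeff = (-3)*(-4) - (-4)*2 = 12 - (-8) = 20
e23 coeff = 4*(-4) - (-4)*(-2) = -16 - 8 = -24
uv = 2 - 2*e12 + 20*e13 - 24*e23


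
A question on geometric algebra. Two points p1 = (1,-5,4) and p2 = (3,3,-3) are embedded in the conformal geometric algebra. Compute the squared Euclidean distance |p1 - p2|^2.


p1 - p2 = (-2, -8, 7)
|p1 - p2|^2 = (-2)^2 + (-8)^2 + 7^2
= 4 + 64 + 49
= 117


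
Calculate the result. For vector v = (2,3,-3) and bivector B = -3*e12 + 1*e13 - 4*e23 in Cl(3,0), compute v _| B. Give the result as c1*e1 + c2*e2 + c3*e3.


Left contraction v _| B = <vB>_1 (grade-1 part of the geometric product vB).
Using e1_|e12 = e2, e2_|e12 = -e1, e1_|e13 = e3, e3_|e13 = -e1, e2_|e23 = e3, e3_|e23 = -e2:
e1 coeff: -v2*b12 - v3*b13 = -(3)*(-3) - (-3)*(1) = 12
e2 coeff: v1*b12 - v3*b23 = (2)*(-3) - (-3)*(-4) = -18
e3 coeff: v1*b13 + v2*b23 = (2)*(1) + (3)*(-4) = -10
v _| B = 12*e1 - 18*e2 - 10*e3


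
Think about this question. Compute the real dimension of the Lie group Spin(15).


Spin(n) double-covers SO(n); both have Lie algebra so(n) of dimension n(n-1)/2.
n = 15
n(n-1) = 15 * 14 = 210
dim Spin(15) = 210/2 = 105


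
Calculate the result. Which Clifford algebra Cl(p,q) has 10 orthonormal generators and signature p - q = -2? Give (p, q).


We need p + q = 10 and p - q = -2.
Adding: 2p = 10 + (-2) = 8, so p = 4.
Then q = 10 - 4 = 6.
(p, q) = (4, 6)


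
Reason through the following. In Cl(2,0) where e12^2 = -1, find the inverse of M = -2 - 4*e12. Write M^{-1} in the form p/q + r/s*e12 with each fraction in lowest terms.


M = -2 - 4*e12, where e12^2 = -1.
Since M commutes with its reverse ~M = a - b*e12, M * ~M = a^2 - b^2*e12^2 = a^2 + b^2.
So M^{-1} = ~M / (a^2 + b^2) = (a - b*e12)/(a^2 + b^2).
a^2 + b^2 = 4 + 16 = 20
Scalar part = -2/20 = -1/10
Bivector coeff = 4/20 = 1/5
M^{-1} = -1/10 + 1/5*e12


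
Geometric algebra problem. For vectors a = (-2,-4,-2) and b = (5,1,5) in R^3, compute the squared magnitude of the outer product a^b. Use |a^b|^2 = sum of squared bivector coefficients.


a wedge b = (a1*b2 - a2*b1)*e12 + (a1*b3 - a3*b1)*e13 + (a2*b3 - a3*b2)*e23
e12 coeff: (-2)*1 - (-4)*5 = -2 - (-20) = 18
e13 coeff: (-2)*5 - (-2)*5 = -10 - (-10) = 0
e23 coeff: (-4)*5 - (-2)*1 = -20 - (-2) = -18
|a wedge b|^2 = 18^2 + 0^2 + (-18)^2
= 324 + 0 + 324
= 648


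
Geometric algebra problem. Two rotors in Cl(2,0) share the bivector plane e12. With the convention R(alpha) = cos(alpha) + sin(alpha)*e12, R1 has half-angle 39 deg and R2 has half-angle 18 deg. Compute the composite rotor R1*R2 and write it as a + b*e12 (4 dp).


Same-plane rotors commute and their half-angles add:
R1*R2 = cos(a1 + a2) + sin(a1 + a2)*e12.
a1 + a2 = 39 + 18 = 57 deg
cos(57 deg) = 0.5446
sin(57 deg) = 0.8387
R1*R2 = 0.5446 + 0.8387*e12


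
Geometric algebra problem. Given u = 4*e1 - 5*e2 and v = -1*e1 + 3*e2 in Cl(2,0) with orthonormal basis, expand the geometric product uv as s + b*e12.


Expand: (4*e1 - 5*e2)(-1*e1 + 3*e2)
= 4*(-1)*e1e1 + 4*3*e1e2 + (-5)*(-1)*e2e1 + (-5)*3*e2e2
Using e1^2 = e2^2 = 1, e2e1 = -e1e2:
Scalar part s = 4*(-1) + (-5)*3 = -4 + (-15) = -19
Bivector part b = 4*3 - (-5)*(-1) = 12 - 5 = 7
uv = -19 + 7*e12


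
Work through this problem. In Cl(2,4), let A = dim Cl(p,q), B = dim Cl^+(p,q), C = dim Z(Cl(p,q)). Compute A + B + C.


n = 2 + 4 = 6
Total dim = 2^6 = 64
Even subalgebra dim = 2^5 = 32
n is even, so center dim = 1
Sum = 64 + 32 + 1 = 97


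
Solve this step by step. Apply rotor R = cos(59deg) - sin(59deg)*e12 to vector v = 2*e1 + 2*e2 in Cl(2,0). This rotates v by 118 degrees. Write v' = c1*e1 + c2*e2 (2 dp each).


Rotor R = cos(59deg) - sin(59deg)*e12
Rotation angle theta = 2 * 59 = 118 degrees
v' = R*v*~R rotates v by theta.
cos(118deg) = -0.4695, sin(118deg) = 0.8829
v'_1 = 2*cos(118deg) - 2*sin(118deg)
= 2*(-0.4695) - 2*0.8829
= -2.70
v'_2 = 2*sin(118deg) + 2*cos(118deg)
= 2*0.8829 + 2*(-0.4695)
= 0.83
v' = -2.70*e1 + 0.83*e2


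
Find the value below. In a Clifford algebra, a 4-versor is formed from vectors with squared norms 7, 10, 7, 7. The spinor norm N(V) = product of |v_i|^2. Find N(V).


Spinor norm N(V) = |v1|^2 * |v2|^2 * ... * |v4|^2
= 7 * 10 * 7 * 7
Running product: 7, 70, 490, 3430
N(V) = 3430


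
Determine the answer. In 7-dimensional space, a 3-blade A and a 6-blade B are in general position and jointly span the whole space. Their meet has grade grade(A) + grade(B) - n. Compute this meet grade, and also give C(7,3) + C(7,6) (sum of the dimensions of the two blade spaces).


Meet grade = grade(A) + grade(B) - n
= 3 + 6 - 7 = 2
C(7,3) = 35
C(7,6) = 7
dim_A + dim_B = 35 + 7 = 42


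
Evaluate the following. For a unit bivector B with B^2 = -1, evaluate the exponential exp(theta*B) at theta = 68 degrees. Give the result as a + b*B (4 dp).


For a unit bivector B with B^2 = -1, the exponential series gives
e^(theta*B) = cos(theta) + sin(theta)*B (the GA analogue of Euler's formula).
theta = 68 degrees = 1.186824 rad
cos(68 deg) = 0.3746
sin(68 deg) = 0.9272
exp(theta*B) = 0.3746 + 0.9272*B


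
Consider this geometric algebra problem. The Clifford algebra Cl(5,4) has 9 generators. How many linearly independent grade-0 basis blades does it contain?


Number of grade-k basis blades in Cl(p,q) with n = p + q is C(n, k).
n = 5 + 4 = 9
C(9, 0) = 9! / (0! * 9!)
= 362880 / (1 * 362880)
= 1


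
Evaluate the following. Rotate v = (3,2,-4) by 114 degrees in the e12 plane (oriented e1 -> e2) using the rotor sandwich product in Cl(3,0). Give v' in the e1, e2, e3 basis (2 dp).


Rotor R = cos(57deg) - sin(57deg)*e12
Rotation angle theta = 2 * 57 = 114 degrees in the e12 plane (e1 -> e2).
The component perpendicular to the plane (e3) is invariant: v'_3 = v3 = -4.00
cos(114deg) = -0.4067, sin(114deg) = 0.9135
v'_1 = v1*cos(theta) - v2*sin(theta) = 3*(-0.4067) - 2*0.9135 = -3.05
v'_2 = v1*sin(theta) + v2*cos(theta) = 3*0.9135 + 2*(-0.4067) = 1.93
v' = -3.05*e1 + 1.93*e2 - 4.00*e3


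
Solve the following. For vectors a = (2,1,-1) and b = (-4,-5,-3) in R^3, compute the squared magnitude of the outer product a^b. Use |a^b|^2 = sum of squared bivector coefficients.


a wedge b = (a1*b2 - a2*b1)*e12 + (a1*b3 - a3*b1)*e13 + (a2*b3 - a3*b2)*e23
e12 coeff: 2*(-5) - 1*(-4) = -10 - (-4) = -6
e13 coeff: 2*(-3) - (-1)*(-4) = -6 - 4 = -10
e23 coeff: 1*(-3) - (-1)*(-5) = -3 - 5 = -8
|a wedge b|^2 = (-6)^2 + (-10)^2 + (-8)^2
= 36 + 100 + 64
= 200


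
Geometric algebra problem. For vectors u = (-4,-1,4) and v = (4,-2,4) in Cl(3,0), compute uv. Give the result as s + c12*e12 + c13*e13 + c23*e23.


In Cl(3,0): e_i^2 = 1, e_ie_j = -e_je_i for i != j.
Scalar part = u . v = (-4)*4 + (-1)*(-2) + 4*4
= -16 + 2 + 16 = 2
e12 coeff = (-4)*(-2) - (-1)*4 = 8 - (-4) = 12
e13 coeff = (-4)*4 - 4*4 = -16 - 16 = -32
e23 coeff = (-1)*4 - 4*(-2) = -4 - (-8) = 4
uv = 2 + 12*e12 - 32*e13 + 4*e23


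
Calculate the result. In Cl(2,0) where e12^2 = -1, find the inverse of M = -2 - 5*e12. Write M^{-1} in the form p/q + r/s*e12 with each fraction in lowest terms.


M = -2 - 5*e12, where e12^2 = -1.
Since M commutes with its reverse ~M = a - b*e12, M * ~M = a^2 - b^2*e12^2 = a^2 + b^2.
So M^{-1} = ~M / (a^2 + b^2) = (a - b*e12)/(a^2 + b^2).
a^2 + b^2 = 4 + 25 = 29
Scalar part = -2/29 = -2/29
Bivector coeff = 5/29 = 5/29
M^{-1} = -2/29 + 5/29*e12


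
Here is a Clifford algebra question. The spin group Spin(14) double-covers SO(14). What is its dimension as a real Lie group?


Spin(n) double-covers SO(n); both have Lie algebra so(n) of dimension n(n-1)/2.
n = 14
n(n-1) = 14 * 13 = 182
dim Spin(14) = 182/2 = 91


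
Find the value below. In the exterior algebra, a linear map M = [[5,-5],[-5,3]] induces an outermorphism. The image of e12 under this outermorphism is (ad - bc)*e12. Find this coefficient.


The outermorphism of a linear map f sends e1^e2 to f(e1)^f(e2).
f(e1) = 5*e1 - 5*e2
f(e2) = -5*e1 + 3*e2
f(e1) ^ f(e2) = (5*e1 - 5*e2) ^ (-5*e1 + 3*e2)
= 5*3*e12 + (-5)*(-5)*e21
= (15 - 25)*e12
= -10*e12
Coefficient = -10


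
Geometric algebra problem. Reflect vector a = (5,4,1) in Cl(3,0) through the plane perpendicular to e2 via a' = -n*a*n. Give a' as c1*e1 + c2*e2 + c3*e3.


Reflection formula: a' = -n*a*n, with n = e2 (unit vector, n^2 = 1).
For reflection through hyperplane perp to e2:
The component along e2 flips sign, others stay.
a = (5, 4, 1)
a' = (5, -4, 1)
a' = 5*e1 - 4*e2 + 1*e3


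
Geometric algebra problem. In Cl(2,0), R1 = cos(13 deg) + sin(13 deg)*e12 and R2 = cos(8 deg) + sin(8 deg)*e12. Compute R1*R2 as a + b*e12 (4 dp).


Same-plane rotors commute and their half-angles add:
R1*R2 = cos(a1 + a2) + sin(a1 + a2)*e12.
a1 + a2 = 13 + 8 = 21 deg
cos(21 deg) = 0.9336
sin(21 deg) = 0.3584
R1*R2 = 0.9336 + 0.3584*e12


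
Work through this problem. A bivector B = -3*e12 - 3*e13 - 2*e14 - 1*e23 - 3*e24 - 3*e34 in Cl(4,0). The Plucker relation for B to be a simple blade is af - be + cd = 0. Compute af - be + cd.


Plucker relation: af - be + cd
a*f = (-3)*(-3) = 9
b*e = (-3)*(-3) = 9
c*d = (-2)*(-1) = 2
af - be + cd = 9 - 9 + 2
= 2


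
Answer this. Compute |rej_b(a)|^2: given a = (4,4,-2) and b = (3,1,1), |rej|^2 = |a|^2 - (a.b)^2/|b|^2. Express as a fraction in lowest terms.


|a|^2 = 4^2 + 4^2 + (-2)^2 = 36
|b|^2 = 3^2 + 1^2 + 1^2 = 11
a . b = 4*3 + 4*1 + (-2)*1 = 14
(a.b)^2 = 14^2 = 196
|rej|^2 = 36 - 196/11
= (396 - 196)/11
= 200/11
In lowest terms: 200/11


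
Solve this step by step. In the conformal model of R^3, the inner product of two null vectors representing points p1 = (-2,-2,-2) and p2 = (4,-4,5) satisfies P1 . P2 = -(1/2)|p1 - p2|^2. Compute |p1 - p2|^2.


p1 - p2 = (-6, 2, -7)
|p1 - p2|^2 = (-6)^2 + 2^2 + (-7)^2
= 36 + 4 + 49
= 89


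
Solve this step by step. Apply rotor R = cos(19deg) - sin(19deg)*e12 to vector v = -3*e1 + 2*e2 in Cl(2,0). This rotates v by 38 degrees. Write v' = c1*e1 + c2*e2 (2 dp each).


Rotor R = cos(19deg) - sin(19deg)*e12
Rotation angle theta = 2 * 19 = 38 degrees
v' = R*v*~R rotates v by theta.
cos(38deg) = 0.7880, sin(38deg) = 0.6157
v'_1 = -3*cos(38deg) - 2*sin(38deg)
= -3*0.7880 - 2*0.6157
= -3.60
v'_2 = -3*sin(38deg) + 2*cos(38deg)
= -3*0.6157 + 2*0.7880
= -0.27
v' = -3.60*e1 - 0.27*e2


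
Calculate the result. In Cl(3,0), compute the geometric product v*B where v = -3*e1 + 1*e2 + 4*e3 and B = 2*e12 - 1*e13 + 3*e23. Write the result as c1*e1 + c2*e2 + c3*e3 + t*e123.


vB has grade-1 (vector) and grade-3 (trivector) parts: vB = (v _| B) + (v ^ B).
Vector part <vB>_1:
  e1: -v2*b12 - v3*b13 = -(1)*(2) - (4)*(-1) = 2
  e2: v1*b12 - v3*b23 = (-3)*(2) - (4)*(3) = -18
  e3: v1*b13 + v2*b23 = (-3)*(-1) + (1)*(3) = 6
Trivector part <vB>_3:
  e123: v1*b23 - v2*b13 + v3*b12 = (-3)*(3) - (1)*(-1) + (4)*(2) = 0
vB = 2*e1 - 18*e2 + 6*e3 + 0*e123


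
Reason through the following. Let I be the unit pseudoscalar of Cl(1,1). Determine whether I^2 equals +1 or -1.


The pseudoscalar I = e1...e_n (product of all n generators) of Cl(p,q) satisfies I^2 = (-1)^(q + n(n-1)/2).
p = 1, q = 1, n = p + q = 2
n(n-1)/2 = 2 * 1 / 2 = 1
Exponent = q + n(n-1)/2 = 1 + 1 = 2
I^2 = (-1)^2 = +1


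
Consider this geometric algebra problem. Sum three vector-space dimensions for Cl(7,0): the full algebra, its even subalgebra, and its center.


n = 7 + 0 = 7
Total dim = 2^7 = 128
Even subalgebra dim = 2^6 = 64
n is odd, so center dim = 2
Sum = 128 + 64 + 2 = 194


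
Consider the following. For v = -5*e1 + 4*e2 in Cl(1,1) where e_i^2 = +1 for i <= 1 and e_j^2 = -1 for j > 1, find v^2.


v^2 = sum of c_i^2 * e_i^2
Positive signature terms (e_i^2 = +1): (-5)^2 = 25
Negative signature terms (e_j^2 = -1): 4^2 = 16
v^2 = 25 - 16 = 9


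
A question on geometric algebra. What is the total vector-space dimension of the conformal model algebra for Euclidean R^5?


The conformal model of R^5 uses Cl(6,1): the 5 Euclidean generators plus two extra orthogonal generators e+ (e+^2 = +1) and e- (e-^2 = -1), from which the null vectors e0, einf are built.
Number of generators m = 5 + 2 = 7.
dim Cl(p,q) = 2^m = 2^7 = 128


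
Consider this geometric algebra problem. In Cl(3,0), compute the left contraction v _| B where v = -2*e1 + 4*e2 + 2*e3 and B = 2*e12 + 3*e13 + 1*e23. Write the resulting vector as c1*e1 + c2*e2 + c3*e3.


Left contraction v _| B = <vB>_1 (grade-1 part of the geometric product vB).
Using e1_|e12 = e2, e2_|e12 = -e1, e1_|e13 = e3, e3_|e13 = -e1, e2_|e23 = e3, e3_|e23 = -e2:
e1 coeff: -v2*b12 - v3*b13 = -(4)*(2) - (2)*(3) = -14
e2 coeff: v1*b12 - v3*b23 = (-2)*(2) - (2)*(1) = -6
e3 coeff: v1*b13 + v2*b23 = (-2)*(3) + (4)*(1) = -2
v _| B = -14*e1 - 6*e2 - 2*e3


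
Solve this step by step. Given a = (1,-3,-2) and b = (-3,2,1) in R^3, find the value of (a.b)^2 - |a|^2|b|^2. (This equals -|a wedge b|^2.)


a . b = 1*(-3) + (-3)*2 + (-2)*1
= -3 + (-6) + (-2) = -11
|a|^2 = 1^2 + (-3)^2 + (-2)^2 = 14
|b|^2 = (-3)^2 + 2^2 + 1^2 = 14
(a.b)^2 = (-11)^2 = 121
|a|^2 * |b|^2 = 14 * 14 = 196
Result = 121 - 196 = -75


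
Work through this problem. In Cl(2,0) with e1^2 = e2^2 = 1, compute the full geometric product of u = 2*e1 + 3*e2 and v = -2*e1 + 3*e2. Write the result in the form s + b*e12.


Expand: (2*e1 + 3*e2)(-2*e1 + 3*e2)
= 2*(-2)*e1e1 + 2*3*e1e2 + 3*(-2)*e2e1 + 3*3*e2e2
Using e1^2 = e2^2 = 1, e2e1 = -e1e2:
Scalar part s = 2*(-2) + 3*3 = -4 + 9 = 5
Bivector part b = 2*3 - 3*(-2) = 6 - (-6) = 12
uv = 5 + 12*e12


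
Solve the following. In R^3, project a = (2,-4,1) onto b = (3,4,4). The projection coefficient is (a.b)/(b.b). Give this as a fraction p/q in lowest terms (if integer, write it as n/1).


Projection coefficient = (a . b) / (b . b)
a . b = 2*3 + (-4)*4 + 1*4
= 6 + (-16) + 4 = -6
b . b = 3^2 + 4^2 + 4^2
= 9 + 16 + 16 = 41
Coefficient = -6/41
In lowest terms: -6/41


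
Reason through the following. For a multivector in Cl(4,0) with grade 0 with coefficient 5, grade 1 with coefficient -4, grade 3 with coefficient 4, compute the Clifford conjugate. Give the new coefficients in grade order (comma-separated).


Clifford conjugate sign for grade k: (-1)^(k(k+1)/2)
Grade 0: (-1)^(0*1/2) = (-1)^0 = 1, coeff 5 -> 5
Grade 1: (-1)^(1*2/2) = (-1)^1 = -1, coeff -4 -> 4
Grade 3: (-1)^(3*4/2) = (-1)^6 = 1, coeff 4 -> 4
Conjugated coefficients: 5, 4, 4


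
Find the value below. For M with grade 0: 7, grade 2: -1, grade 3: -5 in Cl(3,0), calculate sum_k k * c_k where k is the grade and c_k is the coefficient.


Grade-weighted sum = sum of grade_k * coefficient_k
0*7 = 0
2*(-1) = -2
3*(-5) = -15
Total = 0 + (-2) + (-15) = -17


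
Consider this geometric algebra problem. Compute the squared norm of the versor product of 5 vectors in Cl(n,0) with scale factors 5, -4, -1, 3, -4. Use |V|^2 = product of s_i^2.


Each vector v_i has |v_i|^2 = s_i^2
Squared scales: 5^2 = 25, (-4)^2 = 16, (-1)^2 = 1, 3^2 = 9, (-4)^2 = 16
|V|^2 = 25 * 16 * 1 * 9 * 16
= 57600


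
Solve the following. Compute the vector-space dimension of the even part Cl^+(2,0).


Even subalgebra dimension = 2^(n-1)
n = 2 + 0 = 2
2^(2 - 1) = 2^1 = 2
Verification: sum of C(2,k) for even k = 1 + 1 = 2
Result = 2


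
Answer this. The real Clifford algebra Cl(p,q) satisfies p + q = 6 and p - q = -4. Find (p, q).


We need p + q = 6 and p - q = -4.
Adding: 2p = 6 + (-4) = 2, so p = 1.
Then q = 6 - 1 = 5.
(p, q) = (1, 5)


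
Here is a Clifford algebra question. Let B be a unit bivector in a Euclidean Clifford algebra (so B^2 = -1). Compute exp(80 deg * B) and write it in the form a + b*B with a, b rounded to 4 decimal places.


For a unit bivector B with B^2 = -1, the exponential series gives
e^(theta*B) = cos(theta) + sin(theta)*B (the GA analogue of Euler's formula).
theta = 80 degrees = 1.396263 rad
cos(80 deg) = 0.1736
sin(80 deg) = 0.9848
exp(theta*B) = 0.1736 + 0.9848*B


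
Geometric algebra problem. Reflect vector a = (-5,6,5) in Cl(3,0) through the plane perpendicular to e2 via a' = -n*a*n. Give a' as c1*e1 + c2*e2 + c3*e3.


Reflection formula: a' = -n*a*n, with n = e2 (unit vector, n^2 = 1).
For reflection through hyperplane perp to e2:
The component along e2 flips sign, others stay.
a = (-5, 6, 5)
a' = (-5, -6, 5)
a' = -5*e1 - 6*e2 + 5*e3


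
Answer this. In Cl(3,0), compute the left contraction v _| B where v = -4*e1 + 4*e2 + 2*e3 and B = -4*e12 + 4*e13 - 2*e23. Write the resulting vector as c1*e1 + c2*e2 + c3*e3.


Left contraction v _| B = <vB>_1 (grade-1 part of the geometric product vB).
Using e1_|e12 = e2, e2_|e12 = -e1, e1_|e13 = e3, e3_|e13 = -e1, e2_|e23 = e3, e3_|e23 = -e2:
e1 coeff: -v2*b12 - v3*b13 = -(4)*(-4) - (2)*(4) = 8
e2 coeff: v1*b12 - v3*b23 = (-4)*(-4) - (2)*(-2) = 20
e3 coeff: v1*b13 + v2*b23 = (-4)*(4) + (4)*(-2) = -24
v _| B = 8*e1 + 20*e2 - 24*e3


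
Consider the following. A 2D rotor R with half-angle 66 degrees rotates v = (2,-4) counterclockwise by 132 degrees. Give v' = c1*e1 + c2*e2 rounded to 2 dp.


Rotor R = cos(66deg) - sin(66deg)*e12
Rotation angle theta = 2 * 66 = 132 degrees
v' = R*v*~R rotates v by theta.
cos(132deg) = -0.6691, sin(132deg) = 0.7431
v'_1 = 2*cos(132deg) - (-4)*sin(132deg)
= 2*(-0.6691) - (-4)*0.7431
= 1.63
v'_2 = 2*sin(132deg) + (-4)*cos(132deg)
= 2*0.7431 + (-4)*(-0.6691)
= 4.16
v' = 1.63*e1 + 4.16*e2


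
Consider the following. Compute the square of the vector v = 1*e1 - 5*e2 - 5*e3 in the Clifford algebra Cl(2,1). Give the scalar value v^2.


v^2 = sum of c_i^2 * e_i^2
Positive signature terms (e_i^2 = +1): 1^2 + (-5)^2 = 26
Negative signature terms (e_j^2 = -1): (-5)^2 = 25
v^2 = 26 - 25 = 1


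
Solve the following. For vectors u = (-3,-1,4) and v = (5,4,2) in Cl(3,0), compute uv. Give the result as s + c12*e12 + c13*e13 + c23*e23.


In Cl(3,0): e_i^2 = 1, e_ie_j = -e_je_i for i != j.
Scalar part = u . v = (-3)*5 + (-1)*4 + 4*2
= -15 + (-4) + 8 = -11
e12 coeff = (-3)*4 - (-1)*5 = -12 - (-5) = -7
e13 coeff = (-3)*2 - 4*5 = -6 - 20 = -26
e23 coeff = (-1)*2 - 4*4 = -2 - 16 = -18
uv = -11 - 7*e12 - 26*e13 - 18*e23


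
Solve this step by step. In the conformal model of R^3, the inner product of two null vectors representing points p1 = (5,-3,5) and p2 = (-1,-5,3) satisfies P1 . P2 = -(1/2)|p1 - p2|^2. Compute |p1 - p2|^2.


p1 - p2 = (6, 2, 2)
|p1 - p2|^2 = 6^2 + 2^2 + 2^2
= 36 + 4 + 4
= 44


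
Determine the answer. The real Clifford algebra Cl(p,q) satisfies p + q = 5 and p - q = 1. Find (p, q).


We need p + q = 5 and p - q = 1.
Adding: 2p = 5 + 1 = 6, so p = 3.
Then q = 5 - 3 = 2.
(p, q) = (3, 2)


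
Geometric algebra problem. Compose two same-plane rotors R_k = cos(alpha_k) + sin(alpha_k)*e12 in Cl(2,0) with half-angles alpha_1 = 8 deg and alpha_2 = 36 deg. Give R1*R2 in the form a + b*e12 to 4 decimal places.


Same-plane rotors commute and their half-angles add:
R1*R2 = cos(a1 + a2) + sin(a1 + a2)*e12.
a1 + a2 = 8 + 36 = 44 deg
cos(44 deg) = 0.7193
sin(44 deg) = 0.6947
R1*R2 = 0.7193 + 0.6947*e12


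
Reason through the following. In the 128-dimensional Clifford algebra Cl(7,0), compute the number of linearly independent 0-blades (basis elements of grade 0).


Number of grade-k basis blades in Cl(p,q) with n = p + q is C(n, k).
n = 7 + 0 = 7
C(7, 0) = 7! / (0! * 7!)
= 5040 / (1 * 5040)
= 1


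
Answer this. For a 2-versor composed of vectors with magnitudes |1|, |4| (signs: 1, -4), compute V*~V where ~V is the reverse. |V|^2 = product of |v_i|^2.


Each vector v_i has |v_i|^2 = s_i^2
Squared scales: 1^2 = 1, (-4)^2 = 16
|V|^2 = 1 * 16
= 16


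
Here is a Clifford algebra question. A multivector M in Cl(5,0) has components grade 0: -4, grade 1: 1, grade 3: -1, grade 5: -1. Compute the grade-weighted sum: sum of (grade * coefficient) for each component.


Grade-weighted sum = sum of grade_k * coefficient_k
0*(-4) = 0
1*1 = 1
3*(-1) = -3
5*(-1) = -5
Total = 0 + 1 + (-3) + (-5) = -7


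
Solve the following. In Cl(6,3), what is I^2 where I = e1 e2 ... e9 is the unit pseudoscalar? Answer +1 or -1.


The pseudoscalar I = e1...e_n (product of all n generators) of Cl(p,q) satisfies I^2 = (-1)^(q + n(n-1)/2).
p = 6, q = 3, n = p + q = 9
n(n-1)/2 = 9 * 8 / 2 = 36
Exponent = q + n(n-1)/2 = 3 + 36 = 39
I^2 = (-1)^39 = -1


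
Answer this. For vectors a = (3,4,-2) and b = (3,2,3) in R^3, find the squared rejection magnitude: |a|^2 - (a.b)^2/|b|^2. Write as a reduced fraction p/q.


|a|^2 = 3^2 + 4^2 + (-2)^2 = 29
|b|^2 = 3^2 + 2^2 + 3^2 = 22
a . b = 3*3 + 4*2 + (-2)*3 = 11
(a.b)^2 = 11^2 = 121
|rej|^2 = 29 - 121/22
= (638 - 121)/22
= 517/22
In lowest terms: 47/2


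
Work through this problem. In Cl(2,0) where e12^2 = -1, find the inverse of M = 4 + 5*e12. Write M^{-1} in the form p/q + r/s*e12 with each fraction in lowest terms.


M = 4 + 5*e12, where e12^2 = -1.
Since M commutes with its reverse ~M = a - b*e12, M * ~M = a^2 - b^2*e12^2 = a^2 + b^2.
So M^{-1} = ~M / (a^2 + b^2) = (a - b*e12)/(a^2 + b^2).
a^2 + b^2 = 16 + 25 = 41
Scalar part = 4/41 = 4/41
Bivector coeff = -5/41 = -5/41
M^{-1} = 4/41 - 5/41*e12


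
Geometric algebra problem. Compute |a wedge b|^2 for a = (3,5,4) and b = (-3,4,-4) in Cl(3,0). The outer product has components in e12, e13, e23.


a wedge b = (a1*b2 - a2*b1)*e12 + (a1*b3 - a3*b1)*e13 + (a2*b3 - a3*b2)*e23
e12 coeff: 3*4 - 5*(-3) = 12 - (-15) = 27
e13 coeff: 3*(-4) - 4*(-3) = -12 - (-12) = 0
e23 coeff: 5*(-4) - 4*4 = -20 - 16 = -36
|a wedge b|^2 = 27^2 + 0^2 + (-36)^2
= 729 + 0 + 1296
= 2025


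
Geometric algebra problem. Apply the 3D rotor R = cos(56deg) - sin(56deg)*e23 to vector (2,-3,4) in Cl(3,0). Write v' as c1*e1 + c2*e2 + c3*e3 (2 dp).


Rotor R = cos(56deg) - sin(56deg)*e23
Rotation angle theta = 2 * 56 = 112 degrees in the e23 plane (e2 -> e3).
The component perpendicular to the plane (e1) is invariant: v'_1 = v1 = 2.00
cos(112deg) = -0.3746, sin(112deg) = 0.9272
v'_2 = v2*cos(theta) - v3*sin(theta) = -3*(-0.3746) - 4*0.9272 = -2.58
v'_3 = v2*sin(theta) + v3*cos(theta) = -3*0.9272 + 4*(-0.3746) = -4.28
v' = 2.00*e1 - 2.58*e2 - 4.28*e3


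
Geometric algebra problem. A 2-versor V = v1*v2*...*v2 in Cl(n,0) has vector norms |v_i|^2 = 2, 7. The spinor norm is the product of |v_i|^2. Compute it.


Spinor norm N(V) = |v1|^2 * |v2|^2 * ... * |v2|^2
= 2 * 7
Running product: 2, 14
N(V) = 14


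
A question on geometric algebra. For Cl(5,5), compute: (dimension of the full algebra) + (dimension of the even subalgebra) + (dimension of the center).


n = 5 + 5 = 10
Total dim = 2^10 = 1024
Even subalgebra dim = 2^9 = 512
n is even, so center dim = 1
Sum = 1024 + 512 + 1 = 1537


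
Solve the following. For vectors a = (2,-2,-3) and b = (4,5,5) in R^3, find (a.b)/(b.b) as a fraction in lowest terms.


Projection coefficient = (a . b) / (b . b)
a . b = 2*4 + (-2)*5 + (-3)*5
= 8 + (-10) + (-15) = -17
b . b = 4^2 + 5^2 + 5^2
= 16 + 25 + 25 = 66
Coefficient = -17/66
In lowest terms: -17/66


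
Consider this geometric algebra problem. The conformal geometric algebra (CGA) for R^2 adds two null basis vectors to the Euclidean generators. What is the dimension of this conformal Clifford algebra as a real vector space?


The conformal model of R^2 uses Cl(3,1): the 2 Euclidean generators plus two extra orthogonal generators e+ (e+^2 = +1) and e- (e-^2 = -1), from which the null vectors e0, einf are built.
Number of generators m = 2 + 2 = 4.
dim Cl(p,q) = 2^m = 2^4 = 16


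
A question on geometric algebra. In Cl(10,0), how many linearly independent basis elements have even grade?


Even subalgebra dimension = 2^(n-1)
n = 10 + 0 = 10
2^(10 - 1) = 2^9 = 512
Verification: sum of C(10,k) for even k = 1 + 45 + 210 + 210 + 45 + 1 = 512
Result = 512


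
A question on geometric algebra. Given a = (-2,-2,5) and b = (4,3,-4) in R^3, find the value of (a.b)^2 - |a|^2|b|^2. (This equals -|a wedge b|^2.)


a . b = (-2)*4 + (-2)*3 + 5*(-4)
= -8 + (-6) + (-20) = -34
|a|^2 = (-2)^2 + (-2)^2 + 5^2 = 33
|b|^2 = 4^2 + 3^2 + (-4)^2 = 41
(a.b)^2 = (-34)^2 = 1156
|a|^2 * |b|^2 = 33 * 41 = 1353
Result = 1156 - 1353 = -197


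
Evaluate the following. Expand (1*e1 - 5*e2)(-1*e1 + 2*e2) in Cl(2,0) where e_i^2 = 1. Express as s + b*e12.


Expand: (1*e1 - 5*e2)(-1*e1 + 2*e2)
= 1*(-1)*e1e1 + 1*2*e1e2 + (-5)*(-1)*e2e1 + (-5)*2*e2e2
Using e1^2 = e2^2 = 1, e2e1 = -e1e2:
Scalar part s = 1*(-1) + (-5)*2 = -1 + (-10) = -11
Bivector part b = 1*2 - (-5)*(-1) = 2 - 5 = -3
uv = -11 - 3*e12


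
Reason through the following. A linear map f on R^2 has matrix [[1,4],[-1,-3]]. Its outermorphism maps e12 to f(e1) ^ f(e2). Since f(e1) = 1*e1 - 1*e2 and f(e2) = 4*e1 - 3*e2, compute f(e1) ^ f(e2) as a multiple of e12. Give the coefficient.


The outermorphism of a linear map f sends e1^e2 to f(e1)^f(e2).
f(e1) = 1*e1 - 1*e2
f(e2) = 4*e1 - 3*e2
f(e1) ^ f(e2) = (1*e1 - 1*e2) ^ (4*e1 - 3*e2)
= 1*(-3)*e12 + (-1)*4*e21
= (-3 - (-4))*e12
= 1*e12
Coefficient = 1


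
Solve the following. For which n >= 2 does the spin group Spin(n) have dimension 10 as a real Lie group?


dim Spin(n) = dim so(n) = n(n-1)/2.
Solve n(n-1)/2 = 10, i.e. n^2 - n - 20 = 0.
Discriminant = 1 + 8*10 = 81
n = (1 + sqrt(81))/2 = (1 + 9)/2 = 5


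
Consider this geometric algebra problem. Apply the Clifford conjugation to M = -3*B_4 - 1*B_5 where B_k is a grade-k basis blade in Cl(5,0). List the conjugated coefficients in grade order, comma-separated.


Clifford conjugate sign for grade k: (-1)^(k(k+1)/2)
Grade 4: (-1)^(4*5/2) = (-1)^10 = 1, coeff -3 -> -3
Grade 5: (-1)^(5*6/2) = (-1)^15 = -1, coeff -1 -> 1
Conjugated coefficients: -3, 1


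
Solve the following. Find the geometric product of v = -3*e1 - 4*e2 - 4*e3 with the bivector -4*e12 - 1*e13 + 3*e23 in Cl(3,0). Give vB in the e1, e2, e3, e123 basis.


vB has grade-1 (vector) and grade-3 (trivector) parts: vB = (v _| B) + (v ^ B).
Vector part <vB>_1:
  e1: -v2*b12 - v3*b13 = -(-4)*(-4) - (-4)*(-1) = -20
  e2: v1*b12 - v3*b23 = (-3)*(-4) - (-4)*(3) = 24
  e3: v1*b13 + v2*b23 = (-3)*(-1) + (-4)*(3) = -9
Trivector part <vB>_3:
  e123: v1*b23 - v2*b13 + v3*b12 = (-3)*(3) - (-4)*(-1) + (-4)*(-4) = 3
vB = -20*e1 + 24*e2 - 9*e3 + 3*e123


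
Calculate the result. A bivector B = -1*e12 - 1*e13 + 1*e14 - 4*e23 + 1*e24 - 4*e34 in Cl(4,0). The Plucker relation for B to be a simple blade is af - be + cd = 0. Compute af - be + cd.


Plucker relation: af - be + cd
a*f = (-1)*(-4) = 4
b*e = (-1)*1 = -1
c*d = 1*(-4) = -4
af - be + cd = 4 - (-1) + (-4)
= 1


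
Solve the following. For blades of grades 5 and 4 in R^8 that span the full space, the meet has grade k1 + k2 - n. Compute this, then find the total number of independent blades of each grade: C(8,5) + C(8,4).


Meet grade = grade(A) + grade(B) - n
= 5 + 4 - 8 = 1
C(8,5) = 56
C(8,4) = 70
dim_A + dim_B = 56 + 70 = 126


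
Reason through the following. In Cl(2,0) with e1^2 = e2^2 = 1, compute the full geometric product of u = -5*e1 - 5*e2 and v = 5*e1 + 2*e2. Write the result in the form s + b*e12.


Expand: (-5*e1 - 5*e2)(5*e1 + 2*e2)
= (-5)*5*e1e1 + (-5)*2*e1e2 + (-5)*5*e2e1 + (-5)*2*e2e2
Using e1^2 = e2^2 = 1, e2e1 = -e1e2:
Scalar part s = (-5)*5 + (-5)*2 = -25 + (-10) = -35
Bivector part b = (-5)*2 - (-5)*5 = -10 - (-25) = 15
uv = -35 + 15*e12


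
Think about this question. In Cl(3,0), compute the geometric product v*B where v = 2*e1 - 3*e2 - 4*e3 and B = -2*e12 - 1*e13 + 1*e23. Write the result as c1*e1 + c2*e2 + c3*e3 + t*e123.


vB has grade-1 (vector) and grade-3 (trivector) parts: vB = (v _| B) + (v ^ B).
Vector part <vB>_1:
  e1: -v2*b12 - v3*b13 = -(-3)*(-2) - (-4)*(-1) = -10
  e2: v1*b12 - v3*b23 = (2)*(-2) - (-4)*(1) = 0
  e3: v1*b13 + v2*b23 = (2)*(-1) + (-3)*(1) = -5
Trivector part <vB>_3:
  e123: v1*b23 - v2*b13 + v3*b12 = (2)*(1) - (-3)*(-1) + (-4)*(-2) = 7
vB = -10*e1 + 0*e2 - 5*e3 + 7*e123


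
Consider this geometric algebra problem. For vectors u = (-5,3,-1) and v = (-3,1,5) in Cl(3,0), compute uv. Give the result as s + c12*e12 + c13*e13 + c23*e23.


In Cl(3,0): e_i^2 = 1, e_ie_j = -e_je_i for i != j.
Scalar part = u . v = (-5)*(-3) + 3*1 + (-1)*5
= 15 + 3 + (-5) = 13
e12 coeff = (-5)*1 - 3*(-3) = -5 - (-9) = 4
e13 coeff = (-5)*5 - (-1)*(-3) = -25 - 3 = -28
e23 coeff = 3*5 - (-1)*1 = 15 - (-1) = 16
uv = 13 + 4*e12 - 28*e13 + 16*e23


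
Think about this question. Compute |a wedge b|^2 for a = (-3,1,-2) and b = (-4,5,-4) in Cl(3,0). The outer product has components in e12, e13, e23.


a wedge b = (a1*b2 - a2*b1)*e12 + (a1*b3 - a3*b1)*e13 + (a2*b3 - a3*b2)*e23
e12 coeff: (-3)*5 - 1*(-4) = -15 - (-4) = -11
e13 coeff: (-3)*(-4) - (-2)*(-4) = 12 - 8 = 4
e23 coeff: 1*(-4) - (-2)*5 = -4 - (-10) = 6
|a wedge b|^2 = (-11)^2 + 4^2 + 6^2
= 121 + 16 + 36
= 173


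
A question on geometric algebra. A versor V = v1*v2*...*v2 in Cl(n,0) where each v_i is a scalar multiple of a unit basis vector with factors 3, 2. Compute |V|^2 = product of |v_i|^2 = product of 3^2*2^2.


Each vector v_i has |v_i|^2 = s_i^2
Squared scales: 3^2 = 9, 2^2 = 4
|V|^2 = 9 * 4
= 36


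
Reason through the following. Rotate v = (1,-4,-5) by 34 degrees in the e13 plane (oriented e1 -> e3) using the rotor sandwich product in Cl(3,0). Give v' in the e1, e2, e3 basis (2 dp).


Rotor R = cos(17deg) - sin(17deg)*e13
Rotation angle theta = 2 * 17 = 34 degrees in the e13 plane (e1 -> e3).
The component perpendicular to the plane (e2) is invariant: v'_2 = v2 = -4.00
cos(34deg) = 0.8290, sin(34deg) = 0.5592
v'_1 = v1*cos(theta) - v3*sin(theta) = 1*0.8290 - (-5)*0.5592 = 3.63
v'_3 = v1*sin(theta) + v3*cos(theta) = 1*0.5592 + (-5)*0.8290 = -3.59
v' = 3.63*e1 - 4.00*e2 - 3.59*e3


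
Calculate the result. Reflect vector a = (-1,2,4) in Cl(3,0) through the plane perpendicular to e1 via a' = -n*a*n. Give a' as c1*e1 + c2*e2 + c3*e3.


Reflection formula: a' = -n*a*n, with n = e1 (unit vector, n^2 = 1).
For reflection through hyperplane perp to e1:
The component along e1 flips sign, others stay.
a = (-1, 2, 4)
a' = (1, 2, 4)
a' = 1*e1 + 2*e2 + 4*e3


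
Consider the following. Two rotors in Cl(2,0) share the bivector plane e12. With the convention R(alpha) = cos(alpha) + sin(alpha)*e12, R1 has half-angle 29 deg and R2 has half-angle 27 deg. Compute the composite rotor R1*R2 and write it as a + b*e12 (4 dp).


Same-plane rotors commute and their half-angles add:
R1*R2 = cos(a1 + a2) + sin(a1 + a2)*e12.
a1 + a2 = 29 + 27 = 56 deg
cos(56 deg) = 0.5592
sin(56 deg) = 0.8290
R1*R2 = 0.5592 + 0.8290*e12


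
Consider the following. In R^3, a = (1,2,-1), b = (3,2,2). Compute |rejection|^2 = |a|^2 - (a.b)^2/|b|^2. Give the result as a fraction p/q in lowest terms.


|a|^2 = 1^2 + 2^2 + (-1)^2 = 6
|b|^2 = 3^2 + 2^2 + 2^2 = 17
a . b = 1*3 + 2*2 + (-1)*2 = 5
(a.b)^2 = 5^2 = 25
|rej|^2 = 6 - 25/17
= (102 - 25)/17
= 77/17
In lowest terms: 77/17


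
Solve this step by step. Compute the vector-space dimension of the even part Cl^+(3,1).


Even subalgebra dimension = 2^(n-1)
n = 3 + 1 = 4
2^(4 - 1) = 2^3 = 8
Verification: sum of C(4,k) for even k = 1 + 6 + 1 = 8
Result = 8


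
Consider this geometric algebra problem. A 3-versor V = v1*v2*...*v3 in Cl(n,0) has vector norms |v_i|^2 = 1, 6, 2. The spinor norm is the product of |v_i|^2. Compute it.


Spinor norm N(V) = |v1|^2 * |v2|^2 * ... * |v3|^2
= 1 * 6 * 2
Running product: 1, 6, 12
N(V) = 12


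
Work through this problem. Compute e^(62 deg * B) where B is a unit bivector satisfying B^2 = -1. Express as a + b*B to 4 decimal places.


For a unit bivector B with B^2 = -1, the exponential series gives
e^(theta*B) = cos(theta) + sin(theta)*B (the GA analogue of Euler's formula).
theta = 62 degrees = 1.082104 rad
cos(62 deg) = 0.4695
sin(62 deg) = 0.8829
exp(theta*B) = 0.4695 + 0.8829*B


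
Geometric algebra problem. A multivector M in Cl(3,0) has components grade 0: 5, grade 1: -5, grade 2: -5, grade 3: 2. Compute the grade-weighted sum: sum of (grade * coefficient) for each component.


Grade-weighted sum = sum of grade_k * coefficient_k
0*5 = 0
1*(-5) = -5
2*(-5) = -10
3*2 = 6
Total = 0 + (-5) + (-10) + 6 = -9


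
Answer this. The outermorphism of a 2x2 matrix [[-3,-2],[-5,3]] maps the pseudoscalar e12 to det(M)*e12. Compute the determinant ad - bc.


The outermorphism of a linear map f sends e1^e2 to f(e1)^f(e2).
f(e1) = -3*e1 - 5*e2
f(e2) = -2*e1 + 3*e2
f(e1) ^ f(e2) = (-3*e1 - 5*e2) ^ (-2*e1 + 3*e2)
= (-3)*3*e12 + (-5)*(-2)*e21
= (-9 - 10)*e12
= -19*e12
Coefficient = -19


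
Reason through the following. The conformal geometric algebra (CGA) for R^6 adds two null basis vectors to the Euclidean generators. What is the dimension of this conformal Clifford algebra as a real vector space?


The conformal model of R^6 uses Cl(7,1): the 6 Euclidean generators plus two extra orthogonal generators e+ (e+^2 = +1) and e- (e-^2 = -1), from which the null vectors e0, einf are built.
Number of generators m = 6 + 2 = 8.
dim Cl(p,q) = 2^m = 2^8 = 256


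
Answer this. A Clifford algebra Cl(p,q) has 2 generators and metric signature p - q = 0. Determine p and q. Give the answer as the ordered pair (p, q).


We need p + q = 2 and p - q = 0.
Adding: 2p = 2 + 0 = 2, so p = 1.
Then q = 2 - 1 = 1.
(p, q) = (1, 1)


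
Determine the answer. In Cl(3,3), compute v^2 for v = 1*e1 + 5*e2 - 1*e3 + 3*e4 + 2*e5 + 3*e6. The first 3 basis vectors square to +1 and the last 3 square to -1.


v^2 = sum of c_i^2 * e_i^2
Positive signature terms (e_i^2 = +1): 1^2 + 5^2 + (-1)^2 = 27
Negative signature terms (e_j^2 = -1): 3^2 + 2^2 + 3^2 = 22
v^2 = 27 - 22 = 5


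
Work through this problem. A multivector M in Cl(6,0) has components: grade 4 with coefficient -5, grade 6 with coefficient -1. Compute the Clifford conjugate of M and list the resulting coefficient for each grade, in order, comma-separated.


Clifford conjugate sign for grade k: (-1)^(k(k+1)/2)
Grade 4: (-1)^(4*5/2) = (-1)^10 = 1, coeff -5 -> -5
Grade 6: (-1)^(6*7/2) = (-1)^21 = -1, coeff -1 -> 1
Conjugated coefficients: -5, 1


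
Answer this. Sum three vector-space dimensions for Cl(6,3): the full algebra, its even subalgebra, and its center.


n = 6 + 3 = 9
Total dim = 2^9 = 512
Even subalgebra dim = 2^8 = 256
n is odd, so center dim = 2
Sum = 512 + 256 + 2 = 770


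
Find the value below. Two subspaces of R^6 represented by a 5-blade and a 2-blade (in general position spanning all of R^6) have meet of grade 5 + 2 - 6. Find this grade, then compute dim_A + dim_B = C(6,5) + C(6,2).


Meet grade = grade(A) + grade(B) - n
= 5 + 2 - 6 = 1
C(6,5) = 6
C(6,2) = 15
dim_A + dim_B = 6 + 15 = 21


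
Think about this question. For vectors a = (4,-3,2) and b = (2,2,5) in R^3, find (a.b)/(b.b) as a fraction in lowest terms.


Projection coefficient = (a . b) / (b . b)
a . b = 4*2 + (-3)*2 + 2*5
= 8 + (-6) + 10 = 12
b . b = 2^2 + 2^2 + 5^2
= 4 + 4 + 25 = 33
Coefficient = 12/33
In lowest terms: 4/11


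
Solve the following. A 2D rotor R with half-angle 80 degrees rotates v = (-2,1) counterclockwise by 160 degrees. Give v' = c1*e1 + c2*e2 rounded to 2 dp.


Rotor R = cos(80deg) - sin(80deg)*e12
Rotation angle theta = 2 * 80 = 160 degrees
v' = R*v*~R rotates v by theta.
cos(160deg) = -0.9397, sin(160deg) = 0.3420
v'_1 = -2*cos(160deg) - 1*sin(160deg)
= -2*(-0.9397) - 1*0.3420
= 1.54
v'_2 = -2*sin(160deg) + 1*cos(160deg)
= -2*0.3420 + 1*(-0.9397)
= -1.62
v' = 1.54*e1 - 1.62*e2


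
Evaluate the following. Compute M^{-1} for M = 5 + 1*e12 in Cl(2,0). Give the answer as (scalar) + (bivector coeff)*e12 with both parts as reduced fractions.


M = 5 + 1*e12, where e12^2 = -1.
Since M commutes with its reverse ~M = a - b*e12, M * ~M = a^2 - b^2*e12^2 = a^2 + b^2.
So M^{-1} = ~M / (a^2 + b^2) = (a - b*e12)/(a^2 + b^2).
a^2 + b^2 = 25 + 1 = 26
Scalar part = 5/26 = 5/26
Bivector coeff = -1/26 = -1/26
M^{-1} = 5/26 - 1/26*e12
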